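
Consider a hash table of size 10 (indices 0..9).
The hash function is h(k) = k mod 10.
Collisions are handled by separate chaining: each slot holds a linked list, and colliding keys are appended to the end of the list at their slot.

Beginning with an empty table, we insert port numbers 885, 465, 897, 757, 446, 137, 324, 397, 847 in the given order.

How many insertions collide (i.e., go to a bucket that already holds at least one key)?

885 → bucket 5
465 → bucket 5 (collision)
897 → bucket 7
757 → bucket 7 (collision)
446 → bucket 6
137 → bucket 7 (collision)
324 → bucket 4
397 → bucket 7 (collision)
847 → bucket 7 (collision)
Final buckets:
0: -
1: -
2: -
3: -
4: 324
5: 885 -> 465
6: 446
7: 897 -> 757 -> 137 -> 397 -> 847
8: -
9: -

5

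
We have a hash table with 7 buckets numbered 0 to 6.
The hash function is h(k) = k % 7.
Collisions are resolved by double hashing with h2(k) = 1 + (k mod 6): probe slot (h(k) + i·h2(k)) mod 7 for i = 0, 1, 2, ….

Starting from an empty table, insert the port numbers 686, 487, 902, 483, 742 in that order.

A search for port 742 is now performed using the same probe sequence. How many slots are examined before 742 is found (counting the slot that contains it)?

2

Insert 686: h=0, slot 0 empty -> index 0.
Insert 487: h=4, slot 4 empty -> index 4.
Insert 902: h=6, slot 6 empty -> index 6.
Insert 483: h=0, h2=4, slots 0,4 occupied -> index 1.
Insert 742: h=0, h2=5, slot 0 occupied -> index 5.
Table: [686, 483, —, —, 487, 742, 902]
Lookup 742: h=0, h2=5, probe 0,5 → found at 5.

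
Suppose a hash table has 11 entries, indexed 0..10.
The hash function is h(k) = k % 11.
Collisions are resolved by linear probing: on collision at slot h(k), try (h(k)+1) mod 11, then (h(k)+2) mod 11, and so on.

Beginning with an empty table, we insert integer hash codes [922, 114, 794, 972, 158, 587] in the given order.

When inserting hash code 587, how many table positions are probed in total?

Insert 922: h=9, slot 9 empty => index 9.
Insert 114: h=4, slot 4 empty => index 4.
Insert 794: h=2, slot 2 empty => index 2.
Insert 972: h=4, slot 4 occupied => index 5.
Insert 158: h=4, slots 4,5 occupied => index 6.
Insert 587: h=4, slots 4,5,6 occupied => index 7.
Table: [., ., 794, ., 114, 972, 158, 587, ., 922, .]

4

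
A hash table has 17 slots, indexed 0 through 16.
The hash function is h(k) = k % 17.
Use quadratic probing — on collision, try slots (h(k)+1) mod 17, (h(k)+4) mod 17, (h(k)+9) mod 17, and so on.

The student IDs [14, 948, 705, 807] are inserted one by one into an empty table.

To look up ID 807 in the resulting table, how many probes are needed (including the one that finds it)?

14 hashes to 14; slot 14 is free => place at 14.
948 hashes to 13; slot 13 is free => place at 13.
705 hashes to 8; slot 8 is free => place at 8.
807 hashes to 8; 8 taken => place at 9.
Table: [∅, ∅, ∅, ∅, ∅, ∅, ∅, ∅, 705, 807, ∅, ∅, ∅, 948, 14, ∅, ∅]
Lookup 807: h=8, probe 8,9 → found at 9.

2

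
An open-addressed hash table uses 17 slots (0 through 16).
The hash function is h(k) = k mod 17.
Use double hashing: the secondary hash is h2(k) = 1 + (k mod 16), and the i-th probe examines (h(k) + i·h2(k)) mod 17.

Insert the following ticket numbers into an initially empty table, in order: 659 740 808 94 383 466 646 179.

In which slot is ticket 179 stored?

Insert 659: h=13, slot 13 empty -> index 13.
Insert 740: h=9, slot 9 empty -> index 9.
Insert 808: h=9, h2=9, slot 9 occupied -> index 1.
Insert 94: h=9, h2=15, slot 9 occupied -> index 7.
Insert 383: h=9, h2=16, slot 9 occupied -> index 8.
Insert 466: h=7, h2=3, slot 7 occupied -> index 10.
Insert 646: h=0, slot 0 empty -> index 0.
Insert 179: h=9, h2=4, slots 9,13,0 occupied -> index 4.
Table: [646, 808, -, -, 179, -, -, 94, 383, 740, 466, -, -, 659, -, -, -]

4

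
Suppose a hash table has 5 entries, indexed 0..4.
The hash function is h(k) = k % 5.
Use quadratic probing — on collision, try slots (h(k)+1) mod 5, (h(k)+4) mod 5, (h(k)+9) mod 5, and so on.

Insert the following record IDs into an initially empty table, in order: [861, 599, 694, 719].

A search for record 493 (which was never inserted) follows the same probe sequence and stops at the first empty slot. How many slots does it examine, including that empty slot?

861: h=1 -> slot 1
599: h=4 -> slot 4
694: h=4, probe 4,0 -> slot 0
719: h=4, probe 4,0,3 -> slot 3
Table: [694, 861, _, 719, 599]
Lookup 493: h=3, probe 3,4,2 → slot 2 empty, not found.

3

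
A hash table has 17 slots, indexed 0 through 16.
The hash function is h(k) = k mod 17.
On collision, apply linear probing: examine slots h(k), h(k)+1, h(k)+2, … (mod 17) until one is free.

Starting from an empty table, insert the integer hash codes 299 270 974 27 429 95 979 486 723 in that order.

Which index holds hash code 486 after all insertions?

14

Insert 299: h=10, slot 10 empty → index 10.
Insert 270: h=15, slot 15 empty → index 15.
Insert 974: h=5, slot 5 empty → index 5.
Insert 27: h=10, slot 10 occupied → index 11.
Insert 429: h=4, slot 4 empty → index 4.
Insert 95: h=10, slots 10,11 occupied → index 12.
Insert 979: h=10, slots 10,11,12 occupied → index 13.
Insert 486: h=10, slots 10,11,12,13 occupied → index 14.
Insert 723: h=9, slot 9 empty → index 9.
Table: [∅, ∅, ∅, ∅, 429, 974, ∅, ∅, ∅, 723, 299, 27, 95, 979, 486, 270, ∅]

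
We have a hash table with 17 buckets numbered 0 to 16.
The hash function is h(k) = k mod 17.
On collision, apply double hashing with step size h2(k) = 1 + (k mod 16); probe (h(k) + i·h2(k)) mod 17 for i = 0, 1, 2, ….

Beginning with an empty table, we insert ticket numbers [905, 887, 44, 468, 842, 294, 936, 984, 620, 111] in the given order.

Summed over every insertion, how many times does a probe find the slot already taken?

4

Insert 905: h=4, slot 4 empty -> index 4.
Insert 887: h=3, slot 3 empty -> index 3.
Insert 44: h=10, slot 10 empty -> index 10.
Insert 468: h=9, slot 9 empty -> index 9.
Insert 842: h=9, h2=11, slots 9,3 occupied -> index 14.
Insert 294: h=5, slot 5 empty -> index 5.
Insert 936: h=1, slot 1 empty -> index 1.
Insert 984: h=15, slot 15 empty -> index 15.
Insert 620: h=8, slot 8 empty -> index 8.
Insert 111: h=9, h2=16, slots 9,8 occupied -> index 7.
Table: [∅, 936, ∅, 887, 905, 294, ∅, 111, 620, 468, 44, ∅, ∅, ∅, 842, 984, ∅]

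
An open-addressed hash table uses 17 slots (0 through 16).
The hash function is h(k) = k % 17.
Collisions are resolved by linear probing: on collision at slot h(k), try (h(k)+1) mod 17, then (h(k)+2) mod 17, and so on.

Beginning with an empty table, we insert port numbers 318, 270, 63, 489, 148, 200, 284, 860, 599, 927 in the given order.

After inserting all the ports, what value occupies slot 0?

Insert 318: h=12, slot 12 empty => index 12.
Insert 270: h=15, slot 15 empty => index 15.
Insert 63: h=12, slot 12 occupied => index 13.
Insert 489: h=13, slot 13 occupied => index 14.
Insert 148: h=12, slots 12,13,14,15 occupied => index 16.
Insert 200: h=13, slots 13,14,15,16 occupied => index 0.
Insert 284: h=12, slots 12,13,14,15,16,0 occupied => index 1.
Insert 860: h=10, slot 10 empty => index 10.
Insert 599: h=4, slot 4 empty => index 4.
Insert 927: h=9, slot 9 empty => index 9.
Table: [200, 284, ., ., 599, ., ., ., ., 927, 860, ., 318, 63, 489, 270, 148]

200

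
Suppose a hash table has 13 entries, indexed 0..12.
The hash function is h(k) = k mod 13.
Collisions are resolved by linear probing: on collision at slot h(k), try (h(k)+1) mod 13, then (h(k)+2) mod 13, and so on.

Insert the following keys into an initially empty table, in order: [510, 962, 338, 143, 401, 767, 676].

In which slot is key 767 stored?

510 hashes to 3; slot 3 is free => place at 3.
962 hashes to 0; slot 0 is free => place at 0.
338 hashes to 0; 0 taken => place at 1.
143 hashes to 0; 0,1 taken => place at 2.
401 hashes to 11; slot 11 is free => place at 11.
767 hashes to 0; 0,1,2,3 taken => place at 4.
676 hashes to 0; 0,1,2,3,4 taken => place at 5.
Table: [962, 338, 143, 510, 767, 676, -, -, -, -, -, 401, -]

4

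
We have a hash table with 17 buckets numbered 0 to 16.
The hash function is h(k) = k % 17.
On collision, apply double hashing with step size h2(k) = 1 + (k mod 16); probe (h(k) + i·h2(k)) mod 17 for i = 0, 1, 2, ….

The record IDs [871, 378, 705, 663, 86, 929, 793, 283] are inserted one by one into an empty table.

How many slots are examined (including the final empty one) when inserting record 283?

Insert 871: h=4, slot 4 empty => index 4.
Insert 378: h=4, h2=11, slot 4 occupied => index 15.
Insert 705: h=8, slot 8 empty => index 8.
Insert 663: h=0, slot 0 empty => index 0.
Insert 86: h=1, slot 1 empty => index 1.
Insert 929: h=11, slot 11 empty => index 11.
Insert 793: h=11, h2=10, slots 11,4 occupied => index 14.
Insert 283: h=11, h2=12, slot 11 occupied => index 6.
Table: [663, 86, ∅, ∅, 871, ∅, 283, ∅, 705, ∅, ∅, 929, ∅, ∅, 793, 378, ∅]

2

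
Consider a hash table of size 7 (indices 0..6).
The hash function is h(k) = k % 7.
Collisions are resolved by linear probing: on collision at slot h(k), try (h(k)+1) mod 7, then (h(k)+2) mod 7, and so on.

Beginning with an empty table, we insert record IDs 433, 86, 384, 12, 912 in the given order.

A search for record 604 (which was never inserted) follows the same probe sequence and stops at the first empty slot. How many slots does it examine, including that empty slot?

433 hashes to 6; slot 6 is free → place at 6.
86 hashes to 2; slot 2 is free → place at 2.
384 hashes to 6; 6 taken → place at 0.
12 hashes to 5; slot 5 is free → place at 5.
912 hashes to 2; 2 taken → place at 3.
Table: [384, ., 86, 912, ., 12, 433]
Lookup 604: h=2, probe 2,3,4 → slot 4 empty, not found.

3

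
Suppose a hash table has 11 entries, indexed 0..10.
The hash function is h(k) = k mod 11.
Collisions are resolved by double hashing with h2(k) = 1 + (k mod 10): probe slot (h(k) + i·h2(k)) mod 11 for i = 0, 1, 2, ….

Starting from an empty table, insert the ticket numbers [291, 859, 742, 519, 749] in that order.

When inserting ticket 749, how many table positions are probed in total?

2

Insert 291: h=5, slot 5 empty -> index 5.
Insert 859: h=1, slot 1 empty -> index 1.
Insert 742: h=5, h2=3, slot 5 occupied -> index 8.
Insert 519: h=2, slot 2 empty -> index 2.
Insert 749: h=1, h2=10, slot 1 occupied -> index 0.
Table: [749, 859, 519, _, _, 291, _, _, 742, _, _]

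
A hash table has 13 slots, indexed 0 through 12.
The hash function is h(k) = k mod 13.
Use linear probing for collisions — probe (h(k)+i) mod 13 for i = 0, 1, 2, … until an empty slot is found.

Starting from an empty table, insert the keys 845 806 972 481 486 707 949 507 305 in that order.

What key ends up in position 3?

845: h=0 => slot 0
806: h=0, probe 0,1 => slot 1
972: h=10 => slot 10
481: h=0, probe 0,1,2 => slot 2
486: h=5 => slot 5
707: h=5, probe 5,6 => slot 6
949: h=0, probe 0,1,2,3 => slot 3
507: h=0, probe 0,1,2,3,4 => slot 4
305: h=6, probe 6,7 => slot 7
Table: [845, 806, 481, 949, 507, 486, 707, 305, —, —, 972, —, —]

949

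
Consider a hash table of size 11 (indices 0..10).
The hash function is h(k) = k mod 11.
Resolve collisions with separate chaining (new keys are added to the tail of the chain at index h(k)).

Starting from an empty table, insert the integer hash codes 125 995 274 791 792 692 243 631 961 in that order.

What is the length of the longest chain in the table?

Insert 125: h=4, bucket 4 empty -> new chain.
Insert 995: h=5, bucket 5 empty -> new chain.
Insert 274: h=10, bucket 10 empty -> new chain.
Insert 791: h=10, bucket 10 nonempty -> append to chain.
Insert 792: h=0, bucket 0 empty -> new chain.
Insert 692: h=10, bucket 10 nonempty -> append to chain.
Insert 243: h=1, bucket 1 empty -> new chain.
Insert 631: h=4, bucket 4 nonempty -> append to chain.
Insert 961: h=4, bucket 4 nonempty -> append to chain.
Final buckets:
0: 792
1: 243
2: .
3: .
4: 125 -> 631 -> 961
5: 995
6: .
7: .
8: .
9: .
10: 274 -> 791 -> 692

3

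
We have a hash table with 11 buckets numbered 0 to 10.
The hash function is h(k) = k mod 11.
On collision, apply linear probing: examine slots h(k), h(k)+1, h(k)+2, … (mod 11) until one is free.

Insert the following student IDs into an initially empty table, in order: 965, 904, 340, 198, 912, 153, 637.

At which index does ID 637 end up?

4

965 hashes to 8; slot 8 is free → place at 8.
904 hashes to 2; slot 2 is free → place at 2.
340 hashes to 10; slot 10 is free → place at 10.
198 hashes to 0; slot 0 is free → place at 0.
912 hashes to 10; 10,0 taken → place at 1.
153 hashes to 10; 10,0,1,2 taken → place at 3.
637 hashes to 10; 10,0,1,2,3 taken → place at 4.
Table: [198, 912, 904, 153, 637, —, —, —, 965, —, 340]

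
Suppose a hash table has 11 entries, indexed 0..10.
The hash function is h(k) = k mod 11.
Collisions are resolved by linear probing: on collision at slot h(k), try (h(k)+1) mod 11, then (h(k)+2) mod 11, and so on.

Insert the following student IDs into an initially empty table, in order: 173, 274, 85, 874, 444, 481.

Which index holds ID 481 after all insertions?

0

173 hashes to 8; slot 8 is free -> place at 8.
274 hashes to 10; slot 10 is free -> place at 10.
85 hashes to 8; 8 taken -> place at 9.
874 hashes to 5; slot 5 is free -> place at 5.
444 hashes to 4; slot 4 is free -> place at 4.
481 hashes to 8; 8,9,10 taken -> place at 0.
Table: [481, _, _, _, 444, 874, _, _, 173, 85, 274]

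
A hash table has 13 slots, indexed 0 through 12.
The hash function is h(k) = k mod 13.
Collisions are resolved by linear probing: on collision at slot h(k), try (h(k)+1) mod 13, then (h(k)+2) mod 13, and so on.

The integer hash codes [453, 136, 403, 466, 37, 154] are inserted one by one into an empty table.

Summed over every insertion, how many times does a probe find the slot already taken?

453 hashes to 11; slot 11 is free -> place at 11.
136 hashes to 6; slot 6 is free -> place at 6.
403 hashes to 0; slot 0 is free -> place at 0.
466 hashes to 11; 11 taken -> place at 12.
37 hashes to 11; 11,12,0 taken -> place at 1.
154 hashes to 11; 11,12,0,1 taken -> place at 2.
Table: [403, 37, 154, ., ., ., 136, ., ., ., ., 453, 466]

8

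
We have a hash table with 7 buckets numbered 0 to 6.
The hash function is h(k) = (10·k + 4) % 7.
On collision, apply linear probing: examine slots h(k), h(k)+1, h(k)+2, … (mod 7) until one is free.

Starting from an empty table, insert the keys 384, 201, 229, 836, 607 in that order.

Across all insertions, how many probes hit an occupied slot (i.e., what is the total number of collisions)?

Insert 384: h=1, slot 1 empty -> index 1.
Insert 201: h=5, slot 5 empty -> index 5.
Insert 229: h=5, slot 5 occupied -> index 6.
Insert 836: h=6, slot 6 occupied -> index 0.
Insert 607: h=5, slots 5,6,0,1 occupied -> index 2.
Table: [836, 384, 607, —, —, 201, 229]

6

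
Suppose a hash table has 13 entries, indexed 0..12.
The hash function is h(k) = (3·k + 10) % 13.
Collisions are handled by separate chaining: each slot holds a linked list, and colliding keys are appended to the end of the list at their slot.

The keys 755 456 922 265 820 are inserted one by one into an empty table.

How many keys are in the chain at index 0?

3

755 → bucket 0
456 → bucket 0 (collision)
922 → bucket 7
265 → bucket 12
820 → bucket 0 (collision)
Final buckets:
0: 755 -> 456 -> 820
1: ∅
2: ∅
3: ∅
4: ∅
5: ∅
6: ∅
7: 922
8: ∅
9: ∅
10: ∅
11: ∅
12: 265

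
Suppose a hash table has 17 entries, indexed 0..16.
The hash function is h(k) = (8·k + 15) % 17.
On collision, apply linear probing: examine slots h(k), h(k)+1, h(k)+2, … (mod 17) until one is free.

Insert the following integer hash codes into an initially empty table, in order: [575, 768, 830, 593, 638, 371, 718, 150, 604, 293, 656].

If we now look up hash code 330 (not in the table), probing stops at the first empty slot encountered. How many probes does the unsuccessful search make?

2

Insert 575: h=8, slot 8 empty => index 8.
Insert 768: h=5, slot 5 empty => index 5.
Insert 830: h=8, slot 8 occupied => index 9.
Insert 593: h=16, slot 16 empty => index 16.
Insert 638: h=2, slot 2 empty => index 2.
Insert 371: h=8, slots 8,9 occupied => index 10.
Insert 718: h=13, slot 13 empty => index 13.
Insert 150: h=8, slots 8,9,10 occupied => index 11.
Insert 604: h=2, slot 2 occupied => index 3.
Insert 293: h=13, slot 13 occupied => index 14.
Insert 656: h=10, slots 10,11 occupied => index 12.
Table: [-, -, 638, 604, -, 768, -, -, 575, 830, 371, 150, 656, 718, 293, -, 593]
Lookup 330: h=3, probe 3,4 → slot 4 empty, not found.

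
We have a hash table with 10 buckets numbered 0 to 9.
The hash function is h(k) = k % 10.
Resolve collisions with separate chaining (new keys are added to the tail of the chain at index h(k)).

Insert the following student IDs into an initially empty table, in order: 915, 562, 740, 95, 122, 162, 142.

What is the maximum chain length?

915 → bucket 5
562 → bucket 2
740 → bucket 0
95 → bucket 5 (collision)
122 → bucket 2 (collision)
162 → bucket 2 (collision)
142 → bucket 2 (collision)
Final buckets:
0: 740
1: ∅
2: 562 -> 122 -> 162 -> 142
3: ∅
4: ∅
5: 915 -> 95
6: ∅
7: ∅
8: ∅
9: ∅

4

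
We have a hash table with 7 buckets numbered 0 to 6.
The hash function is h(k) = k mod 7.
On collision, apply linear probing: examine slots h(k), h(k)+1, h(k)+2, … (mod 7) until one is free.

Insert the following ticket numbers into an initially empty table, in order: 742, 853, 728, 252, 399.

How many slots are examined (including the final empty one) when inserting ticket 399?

742 hashes to 0; slot 0 is free -> place at 0.
853 hashes to 6; slot 6 is free -> place at 6.
728 hashes to 0; 0 taken -> place at 1.
252 hashes to 0; 0,1 taken -> place at 2.
399 hashes to 0; 0,1,2 taken -> place at 3.
Table: [742, 728, 252, 399, _, _, 853]

4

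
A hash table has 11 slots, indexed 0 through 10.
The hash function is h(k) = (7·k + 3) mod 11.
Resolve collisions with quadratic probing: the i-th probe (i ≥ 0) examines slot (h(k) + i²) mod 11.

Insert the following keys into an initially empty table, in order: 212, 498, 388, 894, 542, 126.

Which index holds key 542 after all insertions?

Insert 212: h=2, slot 2 empty -> index 2.
Insert 498: h=2, slot 2 occupied -> index 3.
Insert 388: h=2, slots 2,3 occupied -> index 6.
Insert 894: h=2, slots 2,3,6 occupied -> index 0.
Insert 542: h=2, slots 2,3,6,0 occupied -> index 7.
Insert 126: h=5, slot 5 empty -> index 5.
Table: [894, _, 212, 498, _, 126, 388, 542, _, _, _]

7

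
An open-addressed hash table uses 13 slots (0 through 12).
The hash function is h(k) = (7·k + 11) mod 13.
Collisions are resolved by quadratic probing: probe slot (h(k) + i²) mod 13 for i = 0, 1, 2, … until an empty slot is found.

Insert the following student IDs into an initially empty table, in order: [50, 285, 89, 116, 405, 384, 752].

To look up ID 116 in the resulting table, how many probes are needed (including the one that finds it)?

2

50 hashes to 10; slot 10 is free => place at 10.
285 hashes to 4; slot 4 is free => place at 4.
89 hashes to 10; 10 taken => place at 11.
116 hashes to 4; 4 taken => place at 5.
405 hashes to 12; slot 12 is free => place at 12.
384 hashes to 8; slot 8 is free => place at 8.
752 hashes to 10; 10,11 taken => place at 1.
Table: [., 752, ., ., 285, 116, ., ., 384, ., 50, 89, 405]
Lookup 116: h=4, probe 4,5 → found at 5.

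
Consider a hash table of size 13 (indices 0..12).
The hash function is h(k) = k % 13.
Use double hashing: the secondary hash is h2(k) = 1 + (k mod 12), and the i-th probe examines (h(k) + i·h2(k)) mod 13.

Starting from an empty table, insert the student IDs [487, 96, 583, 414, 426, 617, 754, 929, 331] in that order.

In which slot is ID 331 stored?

487 hashes to 6; slot 6 is free => place at 6.
96 hashes to 5; slot 5 is free => place at 5.
583 hashes to 11; slot 11 is free => place at 11.
414 hashes to 11, h2=7; 11,5 taken => place at 12.
426 hashes to 10; slot 10 is free => place at 10.
617 hashes to 6, h2=6; 6,12,5,11 taken => place at 4.
754 hashes to 0; slot 0 is free => place at 0.
929 hashes to 6, h2=6; 6,12,5,11,4,10 taken => place at 3.
331 hashes to 6, h2=8; 6 taken => place at 1.
Table: [754, 331, —, 929, 617, 96, 487, —, —, —, 426, 583, 414]

1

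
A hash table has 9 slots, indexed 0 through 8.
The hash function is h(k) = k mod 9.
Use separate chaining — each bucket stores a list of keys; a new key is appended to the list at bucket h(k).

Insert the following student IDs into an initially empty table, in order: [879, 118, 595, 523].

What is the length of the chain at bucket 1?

Insert 879: h=6, bucket 6 empty -> new chain.
Insert 118: h=1, bucket 1 empty -> new chain.
Insert 595: h=1, bucket 1 nonempty -> append to chain.
Insert 523: h=1, bucket 1 nonempty -> append to chain.
Final buckets:
0: _
1: 118 -> 595 -> 523
2: _
3: _
4: _
5: _
6: 879
7: _
8: _

3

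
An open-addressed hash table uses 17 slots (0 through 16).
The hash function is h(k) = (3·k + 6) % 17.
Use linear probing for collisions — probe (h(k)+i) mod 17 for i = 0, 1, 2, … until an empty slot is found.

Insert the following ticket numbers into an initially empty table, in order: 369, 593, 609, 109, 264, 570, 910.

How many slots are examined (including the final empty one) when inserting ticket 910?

Insert 369: h=8, slot 8 empty -> index 8.
Insert 593: h=0, slot 0 empty -> index 0.
Insert 609: h=14, slot 14 empty -> index 14.
Insert 109: h=10, slot 10 empty -> index 10.
Insert 264: h=16, slot 16 empty -> index 16.
Insert 570: h=16, slots 16,0 occupied -> index 1.
Insert 910: h=16, slots 16,0,1 occupied -> index 2.
Table: [593, 570, 910, ∅, ∅, ∅, ∅, ∅, 369, ∅, 109, ∅, ∅, ∅, 609, ∅, 264]

4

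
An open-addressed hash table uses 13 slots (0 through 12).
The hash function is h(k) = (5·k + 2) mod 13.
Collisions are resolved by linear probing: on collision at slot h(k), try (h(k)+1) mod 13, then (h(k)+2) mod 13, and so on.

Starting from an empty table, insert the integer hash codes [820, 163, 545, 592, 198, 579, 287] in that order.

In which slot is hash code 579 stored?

Insert 820: h=7, slot 7 empty => index 7.
Insert 163: h=11, slot 11 empty => index 11.
Insert 545: h=10, slot 10 empty => index 10.
Insert 592: h=11, slot 11 occupied => index 12.
Insert 198: h=4, slot 4 empty => index 4.
Insert 579: h=11, slots 11,12 occupied => index 0.
Insert 287: h=7, slot 7 occupied => index 8.
Table: [579, _, _, _, 198, _, _, 820, 287, _, 545, 163, 592]

0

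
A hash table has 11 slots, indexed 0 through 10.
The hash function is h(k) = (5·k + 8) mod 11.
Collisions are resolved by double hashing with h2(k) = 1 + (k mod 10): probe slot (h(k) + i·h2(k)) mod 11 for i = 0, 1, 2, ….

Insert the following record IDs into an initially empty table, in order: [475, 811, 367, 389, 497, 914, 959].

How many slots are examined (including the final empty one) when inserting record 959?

5

Insert 475: h=7, slot 7 empty => index 7.
Insert 811: h=4, slot 4 empty => index 4.
Insert 367: h=6, slot 6 empty => index 6.
Insert 389: h=6, h2=10, slot 6 occupied => index 5.
Insert 497: h=7, h2=8, slots 7,4 occupied => index 1.
Insert 914: h=2, slot 2 empty => index 2.
Insert 959: h=7, h2=10, slots 7,6,5,4 occupied => index 3.
Table: [—, 497, 914, 959, 811, 389, 367, 475, —, —, —]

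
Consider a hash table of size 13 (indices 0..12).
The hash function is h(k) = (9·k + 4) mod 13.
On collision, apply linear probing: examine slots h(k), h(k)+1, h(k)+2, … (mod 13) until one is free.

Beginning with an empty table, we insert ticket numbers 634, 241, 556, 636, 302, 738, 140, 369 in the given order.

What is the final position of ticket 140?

7

Insert 634: h=3, slot 3 empty -> index 3.
Insert 241: h=2, slot 2 empty -> index 2.
Insert 556: h=3, slot 3 occupied -> index 4.
Insert 636: h=8, slot 8 empty -> index 8.
Insert 302: h=5, slot 5 empty -> index 5.
Insert 738: h=3, slots 3,4,5 occupied -> index 6.
Insert 140: h=3, slots 3,4,5,6 occupied -> index 7.
Insert 369: h=10, slot 10 empty -> index 10.
Table: [-, -, 241, 634, 556, 302, 738, 140, 636, -, 369, -, -]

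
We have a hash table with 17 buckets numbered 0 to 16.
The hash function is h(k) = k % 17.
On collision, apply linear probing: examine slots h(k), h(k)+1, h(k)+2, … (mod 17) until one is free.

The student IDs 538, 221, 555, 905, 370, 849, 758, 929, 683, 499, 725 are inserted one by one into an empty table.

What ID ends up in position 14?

538 hashes to 11; slot 11 is free => place at 11.
221 hashes to 0; slot 0 is free => place at 0.
555 hashes to 11; 11 taken => place at 12.
905 hashes to 4; slot 4 is free => place at 4.
370 hashes to 13; slot 13 is free => place at 13.
849 hashes to 16; slot 16 is free => place at 16.
758 hashes to 10; slot 10 is free => place at 10.
929 hashes to 11; 11,12,13 taken => place at 14.
683 hashes to 3; slot 3 is free => place at 3.
499 hashes to 6; slot 6 is free => place at 6.
725 hashes to 11; 11,12,13,14 taken => place at 15.
Table: [221, _, _, 683, 905, _, 499, _, _, _, 758, 538, 555, 370, 929, 725, 849]

929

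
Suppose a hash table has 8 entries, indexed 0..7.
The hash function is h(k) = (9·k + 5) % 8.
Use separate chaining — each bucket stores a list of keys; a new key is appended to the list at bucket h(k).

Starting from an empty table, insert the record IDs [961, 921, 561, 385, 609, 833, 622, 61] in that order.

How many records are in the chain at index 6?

961 -> bucket 6
921 -> bucket 6 (collision)
561 -> bucket 6 (collision)
385 -> bucket 6 (collision)
609 -> bucket 6 (collision)
833 -> bucket 6 (collision)
622 -> bucket 3
61 -> bucket 2
Final buckets:
0: .
1: .
2: 61
3: 622
4: .
5: .
6: 961 -> 921 -> 561 -> 385 -> 609 -> 833
7: .

6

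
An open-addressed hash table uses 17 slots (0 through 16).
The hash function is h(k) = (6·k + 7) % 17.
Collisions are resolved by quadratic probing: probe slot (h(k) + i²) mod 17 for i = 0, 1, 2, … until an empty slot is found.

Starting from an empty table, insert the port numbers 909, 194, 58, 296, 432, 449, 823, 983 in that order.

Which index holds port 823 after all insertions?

909 hashes to 4; slot 4 is free => place at 4.
194 hashes to 15; slot 15 is free => place at 15.
58 hashes to 15; 15 taken => place at 16.
296 hashes to 15; 15,16 taken => place at 2.
432 hashes to 15; 15,16,2 taken => place at 7.
449 hashes to 15; 15,16,2,7 taken => place at 14.
823 hashes to 15; 15,16,2,7,14 taken => place at 6.
983 hashes to 6; 6,7 taken => place at 10.
Table: [_, _, 296, _, 909, _, 823, 432, _, _, 983, _, _, _, 449, 194, 58]

6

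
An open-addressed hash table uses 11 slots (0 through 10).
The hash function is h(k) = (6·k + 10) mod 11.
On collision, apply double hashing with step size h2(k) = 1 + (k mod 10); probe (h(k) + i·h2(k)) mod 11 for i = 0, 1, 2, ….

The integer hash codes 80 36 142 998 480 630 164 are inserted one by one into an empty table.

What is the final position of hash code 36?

2

80: h=6 -> slot 6
36: h=6, h2=7, probe 6,2 -> slot 2
142: h=4 -> slot 4
998: h=3 -> slot 3
480: h=8 -> slot 8
630: h=6, h2=1, probe 6,7 -> slot 7
164: h=4, h2=5, probe 4,9 -> slot 9
Table: [—, —, 36, 998, 142, —, 80, 630, 480, 164, —]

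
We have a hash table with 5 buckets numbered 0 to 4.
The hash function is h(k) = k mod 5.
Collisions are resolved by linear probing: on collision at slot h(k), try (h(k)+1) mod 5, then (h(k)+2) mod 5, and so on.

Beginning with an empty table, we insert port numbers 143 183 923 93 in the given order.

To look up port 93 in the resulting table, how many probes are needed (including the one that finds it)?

4

Insert 143: h=3, slot 3 empty => index 3.
Insert 183: h=3, slot 3 occupied => index 4.
Insert 923: h=3, slots 3,4 occupied => index 0.
Insert 93: h=3, slots 3,4,0 occupied => index 1.
Table: [923, 93, ∅, 143, 183]
Lookup 93: h=3, probe 3,4,0,1 → found at 1.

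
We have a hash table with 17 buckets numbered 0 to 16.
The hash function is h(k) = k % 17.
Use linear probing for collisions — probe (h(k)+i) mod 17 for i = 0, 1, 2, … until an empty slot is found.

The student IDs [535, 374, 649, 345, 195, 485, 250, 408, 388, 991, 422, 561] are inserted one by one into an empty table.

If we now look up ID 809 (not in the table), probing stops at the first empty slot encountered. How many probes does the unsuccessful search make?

535 hashes to 8; slot 8 is free -> place at 8.
374 hashes to 0; slot 0 is free -> place at 0.
649 hashes to 3; slot 3 is free -> place at 3.
345 hashes to 5; slot 5 is free -> place at 5.
195 hashes to 8; 8 taken -> place at 9.
485 hashes to 9; 9 taken -> place at 10.
250 hashes to 12; slot 12 is free -> place at 12.
408 hashes to 0; 0 taken -> place at 1.
388 hashes to 14; slot 14 is free -> place at 14.
991 hashes to 5; 5 taken -> place at 6.
422 hashes to 14; 14 taken -> place at 15.
561 hashes to 0; 0,1 taken -> place at 2.
Table: [374, 408, 561, 649, _, 345, 991, _, 535, 195, 485, _, 250, _, 388, 422, _]
Lookup 809: h=10, probe 10,11 → slot 11 empty, not found.

2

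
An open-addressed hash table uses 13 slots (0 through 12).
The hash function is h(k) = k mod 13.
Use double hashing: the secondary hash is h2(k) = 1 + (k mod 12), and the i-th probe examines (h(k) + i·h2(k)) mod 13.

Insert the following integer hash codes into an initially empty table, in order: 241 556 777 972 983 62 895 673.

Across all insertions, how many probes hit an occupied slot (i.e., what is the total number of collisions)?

6

Insert 241: h=7, slot 7 empty → index 7.
Insert 556: h=10, slot 10 empty → index 10.
Insert 777: h=10, h2=10, slots 10,7 occupied → index 4.
Insert 972: h=10, h2=1, slot 10 occupied → index 11.
Insert 983: h=8, slot 8 empty → index 8.
Insert 62: h=10, h2=3, slot 10 occupied → index 0.
Insert 895: h=11, h2=8, slot 11 occupied → index 6.
Insert 673: h=10, h2=2, slot 10 occupied → index 12.
Table: [62, -, -, -, 777, -, 895, 241, 983, -, 556, 972, 673]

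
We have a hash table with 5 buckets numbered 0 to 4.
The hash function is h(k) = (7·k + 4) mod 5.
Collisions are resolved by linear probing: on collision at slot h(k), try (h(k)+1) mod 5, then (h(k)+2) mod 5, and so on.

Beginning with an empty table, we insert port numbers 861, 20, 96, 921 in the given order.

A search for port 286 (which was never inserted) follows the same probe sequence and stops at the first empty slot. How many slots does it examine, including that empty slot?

5

861 hashes to 1; slot 1 is free -> place at 1.
20 hashes to 4; slot 4 is free -> place at 4.
96 hashes to 1; 1 taken -> place at 2.
921 hashes to 1; 1,2 taken -> place at 3.
Table: [_, 861, 96, 921, 20]
Lookup 286: h=1, probe 1,2,3,4,0 → slot 0 empty, not found.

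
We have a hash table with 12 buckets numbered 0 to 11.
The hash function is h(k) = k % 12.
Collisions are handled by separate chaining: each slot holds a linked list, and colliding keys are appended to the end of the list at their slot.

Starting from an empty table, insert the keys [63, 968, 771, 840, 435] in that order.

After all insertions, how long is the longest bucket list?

63 → bucket 3
968 → bucket 8
771 → bucket 3 (collision)
840 → bucket 0
435 → bucket 3 (collision)
Final buckets:
0: 840
1: -
2: -
3: 63 -> 771 -> 435
4: -
5: -
6: -
7: -
8: 968
9: -
10: -
11: -

3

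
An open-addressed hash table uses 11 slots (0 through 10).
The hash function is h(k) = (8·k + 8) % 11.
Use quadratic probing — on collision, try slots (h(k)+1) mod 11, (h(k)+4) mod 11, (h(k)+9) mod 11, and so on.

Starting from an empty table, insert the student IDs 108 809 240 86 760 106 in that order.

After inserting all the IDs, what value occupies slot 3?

108

108: h=3 => slot 3
809: h=1 => slot 1
240: h=3, probe 3,4 => slot 4
86: h=3, probe 3,4,7 => slot 7
760: h=5 => slot 5
106: h=9 => slot 9
Table: [-, 809, -, 108, 240, 760, -, 86, -, 106, -]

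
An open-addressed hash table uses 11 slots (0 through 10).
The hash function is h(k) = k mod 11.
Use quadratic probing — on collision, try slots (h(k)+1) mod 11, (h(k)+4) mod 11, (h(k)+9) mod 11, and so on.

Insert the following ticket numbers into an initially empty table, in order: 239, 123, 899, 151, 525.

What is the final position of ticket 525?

6

Insert 239: h=8, slot 8 empty -> index 8.
Insert 123: h=2, slot 2 empty -> index 2.
Insert 899: h=8, slot 8 occupied -> index 9.
Insert 151: h=8, slots 8,9 occupied -> index 1.
Insert 525: h=8, slots 8,9,1 occupied -> index 6.
Table: [—, 151, 123, —, —, —, 525, —, 239, 899, —]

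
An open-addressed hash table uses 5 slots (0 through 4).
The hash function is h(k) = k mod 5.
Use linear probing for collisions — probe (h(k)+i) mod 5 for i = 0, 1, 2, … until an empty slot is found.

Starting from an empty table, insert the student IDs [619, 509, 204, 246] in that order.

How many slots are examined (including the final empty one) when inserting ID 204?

619 hashes to 4; slot 4 is free → place at 4.
509 hashes to 4; 4 taken → place at 0.
204 hashes to 4; 4,0 taken → place at 1.
246 hashes to 1; 1 taken → place at 2.
Table: [509, 204, 246, —, 619]

3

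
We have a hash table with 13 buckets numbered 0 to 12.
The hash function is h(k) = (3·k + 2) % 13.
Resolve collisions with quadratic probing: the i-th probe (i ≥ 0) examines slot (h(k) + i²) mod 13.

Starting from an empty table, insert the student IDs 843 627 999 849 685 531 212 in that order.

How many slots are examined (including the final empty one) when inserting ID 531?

3

Insert 843: h=9, slot 9 empty → index 9.
Insert 627: h=11, slot 11 empty → index 11.
Insert 999: h=9, slot 9 occupied → index 10.
Insert 849: h=1, slot 1 empty → index 1.
Insert 685: h=3, slot 3 empty → index 3.
Insert 531: h=9, slots 9,10 occupied → index 0.
Insert 212: h=1, slot 1 occupied → index 2.
Table: [531, 849, 212, 685, _, _, _, _, _, 843, 999, 627, _]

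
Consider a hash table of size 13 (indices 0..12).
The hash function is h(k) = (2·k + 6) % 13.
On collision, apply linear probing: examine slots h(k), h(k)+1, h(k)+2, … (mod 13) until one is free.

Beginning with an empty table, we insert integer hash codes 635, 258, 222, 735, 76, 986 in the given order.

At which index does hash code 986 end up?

5

635: h=2 -> slot 2
258: h=2, probe 2,3 -> slot 3
222: h=8 -> slot 8
735: h=7 -> slot 7
76: h=2, probe 2,3,4 -> slot 4
986: h=2, probe 2,3,4,5 -> slot 5
Table: [_, _, 635, 258, 76, 986, _, 735, 222, _, _, _, _]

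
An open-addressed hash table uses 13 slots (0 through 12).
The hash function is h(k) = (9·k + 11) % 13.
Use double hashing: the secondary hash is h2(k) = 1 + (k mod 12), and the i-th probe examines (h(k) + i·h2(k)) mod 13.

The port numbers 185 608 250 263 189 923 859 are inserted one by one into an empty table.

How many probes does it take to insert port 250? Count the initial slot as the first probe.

3

185 hashes to 12; slot 12 is free -> place at 12.
608 hashes to 10; slot 10 is free -> place at 10.
250 hashes to 12, h2=11; 12,10 taken -> place at 8.
263 hashes to 12, h2=12; 12 taken -> place at 11.
189 hashes to 9; slot 9 is free -> place at 9.
923 hashes to 11, h2=12; 11,10,9,8 taken -> place at 7.
859 hashes to 7, h2=8; 7 taken -> place at 2.
Table: [-, -, 859, -, -, -, -, 923, 250, 189, 608, 263, 185]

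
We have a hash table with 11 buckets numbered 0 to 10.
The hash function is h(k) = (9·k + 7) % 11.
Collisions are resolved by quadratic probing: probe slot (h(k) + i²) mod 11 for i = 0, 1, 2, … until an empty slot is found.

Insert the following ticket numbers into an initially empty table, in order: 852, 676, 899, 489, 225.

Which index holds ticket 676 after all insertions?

9

Insert 852: h=8, slot 8 empty -> index 8.
Insert 676: h=8, slot 8 occupied -> index 9.
Insert 899: h=2, slot 2 empty -> index 2.
Insert 489: h=8, slots 8,9 occupied -> index 1.
Insert 225: h=8, slots 8,9,1 occupied -> index 6.
Table: [., 489, 899, ., ., ., 225, ., 852, 676, .]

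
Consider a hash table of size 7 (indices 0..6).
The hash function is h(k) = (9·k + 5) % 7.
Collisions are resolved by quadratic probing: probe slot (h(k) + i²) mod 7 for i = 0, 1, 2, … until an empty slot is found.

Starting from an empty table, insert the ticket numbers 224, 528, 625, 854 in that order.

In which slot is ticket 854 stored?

224 hashes to 5; slot 5 is free -> place at 5.
528 hashes to 4; slot 4 is free -> place at 4.
625 hashes to 2; slot 2 is free -> place at 2.
854 hashes to 5; 5 taken -> place at 6.
Table: [∅, ∅, 625, ∅, 528, 224, 854]

6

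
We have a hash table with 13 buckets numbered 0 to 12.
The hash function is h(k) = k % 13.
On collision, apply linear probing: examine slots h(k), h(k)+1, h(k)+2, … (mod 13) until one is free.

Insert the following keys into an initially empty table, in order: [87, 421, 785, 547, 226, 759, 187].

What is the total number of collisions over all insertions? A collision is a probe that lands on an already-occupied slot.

11

87: h=9 → slot 9
421: h=5 → slot 5
785: h=5, probe 5,6 → slot 6
547: h=1 → slot 1
226: h=5, probe 5,6,7 → slot 7
759: h=5, probe 5,6,7,8 → slot 8
187: h=5, probe 5,6,7,8,9,10 → slot 10
Table: [—, 547, —, —, —, 421, 785, 226, 759, 87, 187, —, —]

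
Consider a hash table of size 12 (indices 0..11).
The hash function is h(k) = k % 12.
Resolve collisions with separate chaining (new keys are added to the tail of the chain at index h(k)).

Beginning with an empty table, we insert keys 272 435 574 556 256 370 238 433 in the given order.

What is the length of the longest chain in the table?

3

272 -> bucket 8
435 -> bucket 3
574 -> bucket 10
556 -> bucket 4
256 -> bucket 4 (collision)
370 -> bucket 10 (collision)
238 -> bucket 10 (collision)
433 -> bucket 1
Final buckets:
0: .
1: 433
2: .
3: 435
4: 556 -> 256
5: .
6: .
7: .
8: 272
9: .
10: 574 -> 370 -> 238
11: .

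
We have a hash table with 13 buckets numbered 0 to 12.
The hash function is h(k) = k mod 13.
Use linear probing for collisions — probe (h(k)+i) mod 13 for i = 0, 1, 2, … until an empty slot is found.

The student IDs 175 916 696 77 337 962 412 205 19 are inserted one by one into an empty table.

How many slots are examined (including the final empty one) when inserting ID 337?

2

175: h=6 => slot 6
916: h=6, probe 6,7 => slot 7
696: h=7, probe 7,8 => slot 8
77: h=12 => slot 12
337: h=12, probe 12,0 => slot 0
962: h=0, probe 0,1 => slot 1
412: h=9 => slot 9
205: h=10 => slot 10
19: h=6, probe 6,7,8,9,10,11 => slot 11
Table: [337, 962, ∅, ∅, ∅, ∅, 175, 916, 696, 412, 205, 19, 77]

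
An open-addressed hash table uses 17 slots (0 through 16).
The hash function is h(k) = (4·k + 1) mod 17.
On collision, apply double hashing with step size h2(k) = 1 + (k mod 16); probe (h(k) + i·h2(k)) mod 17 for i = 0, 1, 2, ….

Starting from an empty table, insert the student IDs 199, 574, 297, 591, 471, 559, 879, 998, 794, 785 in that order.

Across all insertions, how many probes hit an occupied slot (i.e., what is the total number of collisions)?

5

199 hashes to 15; slot 15 is free → place at 15.
574 hashes to 2; slot 2 is free → place at 2.
297 hashes to 16; slot 16 is free → place at 16.
591 hashes to 2, h2=16; 2 taken → place at 1.
471 hashes to 15, h2=8; 15 taken → place at 6.
559 hashes to 10; slot 10 is free → place at 10.
879 hashes to 15, h2=16; 15 taken → place at 14.
998 hashes to 15, h2=7; 15 taken → place at 5.
794 hashes to 15, h2=11; 15 taken → place at 9.
785 hashes to 13; slot 13 is free → place at 13.
Table: [∅, 591, 574, ∅, ∅, 998, 471, ∅, ∅, 794, 559, ∅, ∅, 785, 879, 199, 297]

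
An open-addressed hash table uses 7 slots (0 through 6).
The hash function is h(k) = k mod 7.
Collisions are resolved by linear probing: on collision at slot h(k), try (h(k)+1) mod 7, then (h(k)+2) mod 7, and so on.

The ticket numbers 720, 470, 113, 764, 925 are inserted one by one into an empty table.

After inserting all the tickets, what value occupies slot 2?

113

720 hashes to 6; slot 6 is free → place at 6.
470 hashes to 1; slot 1 is free → place at 1.
113 hashes to 1; 1 taken → place at 2.
764 hashes to 1; 1,2 taken → place at 3.
925 hashes to 1; 1,2,3 taken → place at 4.
Table: [_, 470, 113, 764, 925, _, 720]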